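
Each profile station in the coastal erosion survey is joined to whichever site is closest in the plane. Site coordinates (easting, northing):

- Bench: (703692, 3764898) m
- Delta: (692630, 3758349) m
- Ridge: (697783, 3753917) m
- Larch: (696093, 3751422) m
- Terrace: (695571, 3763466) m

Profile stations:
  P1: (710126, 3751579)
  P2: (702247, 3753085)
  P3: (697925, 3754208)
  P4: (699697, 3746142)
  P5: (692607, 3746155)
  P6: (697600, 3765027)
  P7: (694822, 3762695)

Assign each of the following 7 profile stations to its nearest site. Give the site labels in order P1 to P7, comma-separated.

P1 → Ridge (d²=157815893.00)
P2 → Ridge (d²=20619520.00)
P3 → Ridge (d²=104845.00)
P4 → Larch (d²=40867216.00)
P5 → Larch (d²=39893485.00)
P6 → Terrace (d²=6553562.00)
P7 → Terrace (d²=1155442.00)

Ridge, Ridge, Ridge, Larch, Larch, Terrace, Terrace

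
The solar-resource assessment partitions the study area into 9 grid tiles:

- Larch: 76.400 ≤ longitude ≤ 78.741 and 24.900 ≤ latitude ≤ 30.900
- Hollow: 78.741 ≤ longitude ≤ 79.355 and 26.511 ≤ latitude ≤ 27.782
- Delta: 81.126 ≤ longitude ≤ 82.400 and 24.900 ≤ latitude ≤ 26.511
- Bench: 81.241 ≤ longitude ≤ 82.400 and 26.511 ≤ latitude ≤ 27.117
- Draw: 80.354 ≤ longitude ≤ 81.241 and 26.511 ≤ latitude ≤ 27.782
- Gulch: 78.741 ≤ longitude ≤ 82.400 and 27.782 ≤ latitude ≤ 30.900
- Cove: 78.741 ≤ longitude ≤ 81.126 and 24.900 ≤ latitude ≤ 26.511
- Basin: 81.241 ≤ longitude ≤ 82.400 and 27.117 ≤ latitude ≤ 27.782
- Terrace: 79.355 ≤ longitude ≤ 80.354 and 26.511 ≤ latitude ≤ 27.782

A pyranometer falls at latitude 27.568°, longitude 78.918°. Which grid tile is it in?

The point has longitude = 78.918 and latitude = 27.568.
Only Hollow satisfies 78.741 ≤ longitude ≤ 79.355 and 26.511 ≤ latitude ≤ 27.782.

Hollow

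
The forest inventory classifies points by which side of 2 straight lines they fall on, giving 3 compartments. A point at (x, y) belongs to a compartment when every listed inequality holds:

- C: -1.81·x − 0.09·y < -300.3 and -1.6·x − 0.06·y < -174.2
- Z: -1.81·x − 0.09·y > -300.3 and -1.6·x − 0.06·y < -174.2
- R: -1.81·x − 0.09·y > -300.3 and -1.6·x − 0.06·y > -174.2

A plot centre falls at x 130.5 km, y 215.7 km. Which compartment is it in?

Z

-1.81·130.5 − 0.09·215.7 = -255.618, which is > -300.3
-1.6·130.5 − 0.06·215.7 = -221.742, which is < -174.2
This sign pattern matches Z.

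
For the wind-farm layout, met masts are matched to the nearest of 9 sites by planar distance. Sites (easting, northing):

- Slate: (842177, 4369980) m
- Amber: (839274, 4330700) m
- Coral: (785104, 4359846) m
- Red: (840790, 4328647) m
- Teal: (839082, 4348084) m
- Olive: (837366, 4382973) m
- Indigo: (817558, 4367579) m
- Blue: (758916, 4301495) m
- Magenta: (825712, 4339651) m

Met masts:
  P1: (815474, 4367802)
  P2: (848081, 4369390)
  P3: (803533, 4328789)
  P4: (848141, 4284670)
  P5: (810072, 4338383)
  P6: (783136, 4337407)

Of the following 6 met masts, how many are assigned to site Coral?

P1 → Indigo
P2 → Slate
P3 → Magenta
P4 → Red
P5 → Magenta
P6 → Coral
1 of the 6 goes to Coral.

1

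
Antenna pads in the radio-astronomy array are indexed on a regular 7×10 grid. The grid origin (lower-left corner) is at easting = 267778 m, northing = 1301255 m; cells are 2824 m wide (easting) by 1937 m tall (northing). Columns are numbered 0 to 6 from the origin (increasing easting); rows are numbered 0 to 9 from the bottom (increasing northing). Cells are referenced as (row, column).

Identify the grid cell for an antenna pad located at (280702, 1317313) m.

Column index: ⌊(280702 − 267778) / 2824⌋ = ⌊4.576⌋ = 4
Row offset from origin: ⌊(1317313 − 1301255) / 1937⌋ = ⌊8.290⌋ = 8 → row 8

(8, 4)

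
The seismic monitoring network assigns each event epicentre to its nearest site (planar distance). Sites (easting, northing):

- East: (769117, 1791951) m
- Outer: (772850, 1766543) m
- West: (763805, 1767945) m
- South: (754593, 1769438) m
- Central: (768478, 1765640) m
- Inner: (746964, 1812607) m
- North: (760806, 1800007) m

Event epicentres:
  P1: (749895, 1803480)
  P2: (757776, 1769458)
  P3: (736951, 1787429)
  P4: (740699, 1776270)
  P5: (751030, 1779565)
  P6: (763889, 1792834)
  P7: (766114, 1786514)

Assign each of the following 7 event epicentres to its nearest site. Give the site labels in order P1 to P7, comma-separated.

P1 → Inner (d²=91892890.00)
P2 → South (d²=10131889.00)
P3 → South (d²=634916245.00)
P4 → South (d²=239719460.00)
P5 → South (d²=115251098.00)
P6 → East (d²=28111673.00)
P7 → East (d²=38578978.00)

Inner, South, South, South, South, East, East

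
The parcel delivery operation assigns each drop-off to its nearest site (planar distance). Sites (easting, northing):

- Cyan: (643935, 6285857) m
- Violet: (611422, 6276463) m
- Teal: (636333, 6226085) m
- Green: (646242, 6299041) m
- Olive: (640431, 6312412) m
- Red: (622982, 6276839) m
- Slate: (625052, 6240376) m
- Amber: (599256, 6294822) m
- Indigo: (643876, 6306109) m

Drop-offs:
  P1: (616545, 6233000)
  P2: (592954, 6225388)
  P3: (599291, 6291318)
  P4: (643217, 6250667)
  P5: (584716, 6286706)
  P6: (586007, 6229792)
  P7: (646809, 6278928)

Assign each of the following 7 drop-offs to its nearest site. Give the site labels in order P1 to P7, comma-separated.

Slate, Slate, Amber, Slate, Amber, Slate, Cyan

P1 → Slate (d²=126774425.00)
P2 → Slate (d²=1254921748.00)
P3 → Amber (d²=12279241.00)
P4 → Slate (d²=435871906.00)
P5 → Amber (d²=277281056.00)
P6 → Slate (d²=1636533081.00)
P7 → Cyan (d²=56270917.00)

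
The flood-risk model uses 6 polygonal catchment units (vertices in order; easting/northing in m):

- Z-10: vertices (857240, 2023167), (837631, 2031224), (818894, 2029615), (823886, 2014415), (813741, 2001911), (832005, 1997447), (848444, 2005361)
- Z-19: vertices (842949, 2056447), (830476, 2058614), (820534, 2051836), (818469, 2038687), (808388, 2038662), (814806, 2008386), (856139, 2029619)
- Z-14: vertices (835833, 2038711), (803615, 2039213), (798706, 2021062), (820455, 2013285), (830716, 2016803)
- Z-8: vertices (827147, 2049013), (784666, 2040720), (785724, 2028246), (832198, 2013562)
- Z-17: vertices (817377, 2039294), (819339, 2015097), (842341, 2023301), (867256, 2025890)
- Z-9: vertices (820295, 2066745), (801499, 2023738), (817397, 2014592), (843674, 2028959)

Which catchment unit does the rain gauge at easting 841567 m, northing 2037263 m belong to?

Z-19

Cast a ray rightward from (841567, 2037263). For each polygon, the edges (by vertex number in listed order) whose endpoints lie on opposite sides of northing = 2037263, where each meets that height, and whether that is right or left of the point:
Z-10: no edge straddles that height → 0 crossings.
Z-19: 5–6 at easting≈808684.6 (left), 7–1 at easting≈852380.8 (right) → 1 crossing.
Z-14: 2–3 at easting≈803087.6 (left), 5–1 at easting≈835494.8 (left) → 0 crossings.
Z-8: 2–3 at easting≈784959.2 (left), 4–1 at easting≈828821.1 (left) → 0 crossings.
Z-17: 1–2 at easting≈817541.7 (left), 4–1 at easting≈824934.8 (left) → 0 crossings.
Z-9: 1–2 at easting≈807410.0 (left), 4–1 at easting≈838536.1 (left) → 0 crossings.
Only Z-19 has an odd count, so the point is inside Z-19.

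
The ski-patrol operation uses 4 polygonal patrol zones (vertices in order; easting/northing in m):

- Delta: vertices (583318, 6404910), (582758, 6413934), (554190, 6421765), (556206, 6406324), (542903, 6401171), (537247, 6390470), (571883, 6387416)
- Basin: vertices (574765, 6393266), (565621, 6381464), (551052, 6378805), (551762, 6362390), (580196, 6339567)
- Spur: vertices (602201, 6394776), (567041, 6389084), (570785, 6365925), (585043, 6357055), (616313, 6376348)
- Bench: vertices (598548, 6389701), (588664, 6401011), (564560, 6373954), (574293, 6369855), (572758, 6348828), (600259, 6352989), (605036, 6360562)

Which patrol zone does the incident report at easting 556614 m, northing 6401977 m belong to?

Delta

Cast a ray rightward from (556614, 6401977). For each polygon, the edges (by vertex number in listed order) whose endpoints lie on opposite sides of northing = 6401977, where each meets that height, and whether that is right or left of the point:
Delta: 4–5 at easting≈544983.8 (left), 7–1 at easting≈581400.8 (right) → 1 crossing.
Basin: no edge straddles that height → 0 crossings.
Spur: no edge straddles that height → 0 crossings.
Bench: no edge straddles that height → 0 crossings.
Only Delta has an odd count, so the point is inside Delta.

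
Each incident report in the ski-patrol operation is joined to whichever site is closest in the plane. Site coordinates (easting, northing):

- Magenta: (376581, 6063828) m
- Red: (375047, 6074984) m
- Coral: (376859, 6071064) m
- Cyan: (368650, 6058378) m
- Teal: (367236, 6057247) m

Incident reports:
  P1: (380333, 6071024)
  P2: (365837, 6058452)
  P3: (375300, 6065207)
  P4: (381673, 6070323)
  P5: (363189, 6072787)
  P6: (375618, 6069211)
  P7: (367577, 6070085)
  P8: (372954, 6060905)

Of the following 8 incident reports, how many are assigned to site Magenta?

P1 → Coral
P2 → Teal
P3 → Magenta
P4 → Coral
P5 → Red
P6 → Coral
P7 → Red
P8 → Magenta
2 of the 8 go to Magenta.

2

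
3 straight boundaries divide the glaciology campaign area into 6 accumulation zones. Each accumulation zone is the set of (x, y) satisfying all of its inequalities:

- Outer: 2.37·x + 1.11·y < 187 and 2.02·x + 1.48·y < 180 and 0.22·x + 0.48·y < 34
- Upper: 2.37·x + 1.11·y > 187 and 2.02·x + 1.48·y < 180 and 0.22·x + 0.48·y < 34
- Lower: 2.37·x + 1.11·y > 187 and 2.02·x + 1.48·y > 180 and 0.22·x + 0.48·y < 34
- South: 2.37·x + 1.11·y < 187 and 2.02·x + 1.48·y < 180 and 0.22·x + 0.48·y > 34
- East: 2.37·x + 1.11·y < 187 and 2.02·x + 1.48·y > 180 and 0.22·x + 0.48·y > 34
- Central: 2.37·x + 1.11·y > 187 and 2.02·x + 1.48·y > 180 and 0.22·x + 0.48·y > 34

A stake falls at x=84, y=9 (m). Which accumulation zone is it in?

Lower

2.37·84 + 1.11·9 = 209.070, which is > 187
2.02·84 + 1.48·9 = 183.000, which is > 180
0.22·84 + 0.48·9 = 22.800, which is < 34
This sign pattern matches Lower.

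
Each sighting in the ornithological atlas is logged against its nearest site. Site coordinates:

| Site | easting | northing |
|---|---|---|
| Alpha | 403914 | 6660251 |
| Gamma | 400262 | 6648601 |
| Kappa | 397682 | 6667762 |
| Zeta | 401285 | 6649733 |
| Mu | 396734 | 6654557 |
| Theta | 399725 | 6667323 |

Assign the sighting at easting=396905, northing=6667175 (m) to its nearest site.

Squared distances to each site:
Alpha: 97067857.000; Gamma: 356262925.000; Kappa: 948298.000; Zeta: 323407764.000; Mu: 159243165.000; Theta: 7974304.000.
Minimum at Kappa.

Kappa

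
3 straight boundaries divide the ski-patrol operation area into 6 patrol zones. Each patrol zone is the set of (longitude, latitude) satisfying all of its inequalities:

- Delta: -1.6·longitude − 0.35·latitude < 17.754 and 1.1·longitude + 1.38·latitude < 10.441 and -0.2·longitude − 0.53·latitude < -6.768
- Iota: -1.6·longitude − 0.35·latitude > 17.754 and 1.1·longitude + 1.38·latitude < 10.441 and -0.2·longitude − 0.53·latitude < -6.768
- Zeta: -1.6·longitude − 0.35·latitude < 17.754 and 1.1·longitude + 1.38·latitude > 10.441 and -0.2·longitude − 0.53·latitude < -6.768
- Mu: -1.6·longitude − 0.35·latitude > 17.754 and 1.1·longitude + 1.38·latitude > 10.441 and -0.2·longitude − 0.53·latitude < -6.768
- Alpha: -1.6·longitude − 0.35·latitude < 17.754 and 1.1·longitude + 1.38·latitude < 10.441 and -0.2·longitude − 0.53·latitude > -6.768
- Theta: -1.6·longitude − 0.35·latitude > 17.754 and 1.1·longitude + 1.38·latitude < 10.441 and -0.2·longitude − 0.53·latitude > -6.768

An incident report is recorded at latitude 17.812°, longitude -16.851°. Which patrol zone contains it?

Theta

-1.6·-16.851 − 0.35·17.812 = 20.727, which is > 17.754
1.1·-16.851 + 1.38·17.812 = 6.044, which is < 10.441
-0.2·-16.851 − 0.53·17.812 = -6.070, which is > -6.768
This sign pattern matches Theta.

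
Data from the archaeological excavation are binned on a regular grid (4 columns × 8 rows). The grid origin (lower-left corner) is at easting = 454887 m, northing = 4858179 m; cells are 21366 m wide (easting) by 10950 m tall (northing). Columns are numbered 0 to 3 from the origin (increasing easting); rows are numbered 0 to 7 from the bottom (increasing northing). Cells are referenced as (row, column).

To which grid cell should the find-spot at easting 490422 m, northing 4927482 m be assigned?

Column index: ⌊(490422 − 454887) / 21366⌋ = ⌊1.663⌋ = 1
Row offset from origin: ⌊(4927482 − 4858179) / 10950⌋ = ⌊6.329⌋ = 6 → row 6

(6, 1)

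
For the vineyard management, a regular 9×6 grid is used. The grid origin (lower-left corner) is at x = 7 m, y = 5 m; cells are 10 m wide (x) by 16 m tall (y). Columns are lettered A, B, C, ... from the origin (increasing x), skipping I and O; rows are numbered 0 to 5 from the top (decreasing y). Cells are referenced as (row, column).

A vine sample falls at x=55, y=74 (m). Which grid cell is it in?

Column index: ⌊(55 − 7) / 10⌋ = ⌊4.800⌋ = 4 → column E
Row offset from origin: ⌊(74 − 5) / 16⌋ = ⌊4.312⌋ = 4 → row 1 (counted from top)

(1, E)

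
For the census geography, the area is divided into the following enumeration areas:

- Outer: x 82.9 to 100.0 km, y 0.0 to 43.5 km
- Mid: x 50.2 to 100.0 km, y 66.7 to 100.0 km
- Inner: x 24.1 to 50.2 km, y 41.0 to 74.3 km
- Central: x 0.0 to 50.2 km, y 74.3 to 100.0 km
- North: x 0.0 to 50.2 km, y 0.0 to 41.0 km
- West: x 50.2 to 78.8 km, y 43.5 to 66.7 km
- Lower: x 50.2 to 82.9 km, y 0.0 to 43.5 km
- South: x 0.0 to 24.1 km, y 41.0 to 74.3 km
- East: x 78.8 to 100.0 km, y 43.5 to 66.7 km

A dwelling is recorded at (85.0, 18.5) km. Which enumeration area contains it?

Outer

The point has x = 85.0 and y = 18.5.
Only Outer satisfies 82.9 ≤ x ≤ 100.0 and 0.0 ≤ y ≤ 43.5.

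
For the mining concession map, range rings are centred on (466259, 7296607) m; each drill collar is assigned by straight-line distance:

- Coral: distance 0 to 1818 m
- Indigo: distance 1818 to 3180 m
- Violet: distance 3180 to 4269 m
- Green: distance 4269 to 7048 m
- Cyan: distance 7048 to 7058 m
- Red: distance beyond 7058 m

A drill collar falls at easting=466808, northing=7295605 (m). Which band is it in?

Coral

Distance = √((466808−466259)² + (7295605−7296607)²) = √(301401.000 + 1004004.000) = 1142.543 m.
0 ≤ 1142.543 < 1818 → Coral.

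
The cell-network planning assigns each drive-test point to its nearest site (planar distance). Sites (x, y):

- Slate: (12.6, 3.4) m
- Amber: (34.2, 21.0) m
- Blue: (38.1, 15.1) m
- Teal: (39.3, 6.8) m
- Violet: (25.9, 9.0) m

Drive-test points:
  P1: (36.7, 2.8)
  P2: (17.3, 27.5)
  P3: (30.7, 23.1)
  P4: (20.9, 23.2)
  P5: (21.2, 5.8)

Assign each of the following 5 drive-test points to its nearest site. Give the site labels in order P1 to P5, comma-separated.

P1 → Teal (d²=22.76)
P2 → Amber (d²=327.86)
P3 → Amber (d²=16.66)
P4 → Amber (d²=181.73)
P5 → Violet (d²=32.33)

Teal, Amber, Amber, Amber, Violet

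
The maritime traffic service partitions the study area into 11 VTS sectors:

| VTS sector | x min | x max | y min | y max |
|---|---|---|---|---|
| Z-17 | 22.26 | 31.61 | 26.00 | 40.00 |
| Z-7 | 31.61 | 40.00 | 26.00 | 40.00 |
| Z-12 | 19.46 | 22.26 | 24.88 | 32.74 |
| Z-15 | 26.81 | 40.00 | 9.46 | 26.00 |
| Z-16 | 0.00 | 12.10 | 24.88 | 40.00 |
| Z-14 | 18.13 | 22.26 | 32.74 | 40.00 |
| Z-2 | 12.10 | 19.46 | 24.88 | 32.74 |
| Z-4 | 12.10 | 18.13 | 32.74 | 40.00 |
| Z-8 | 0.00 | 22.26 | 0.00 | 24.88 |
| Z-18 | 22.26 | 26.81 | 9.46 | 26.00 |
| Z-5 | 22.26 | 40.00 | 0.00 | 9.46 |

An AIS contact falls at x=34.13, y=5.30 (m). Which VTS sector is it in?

The point has x = 34.13 and y = 5.30.
Only Z-5 satisfies 22.26 ≤ x ≤ 40.00 and 0.00 ≤ y ≤ 9.46.

Z-5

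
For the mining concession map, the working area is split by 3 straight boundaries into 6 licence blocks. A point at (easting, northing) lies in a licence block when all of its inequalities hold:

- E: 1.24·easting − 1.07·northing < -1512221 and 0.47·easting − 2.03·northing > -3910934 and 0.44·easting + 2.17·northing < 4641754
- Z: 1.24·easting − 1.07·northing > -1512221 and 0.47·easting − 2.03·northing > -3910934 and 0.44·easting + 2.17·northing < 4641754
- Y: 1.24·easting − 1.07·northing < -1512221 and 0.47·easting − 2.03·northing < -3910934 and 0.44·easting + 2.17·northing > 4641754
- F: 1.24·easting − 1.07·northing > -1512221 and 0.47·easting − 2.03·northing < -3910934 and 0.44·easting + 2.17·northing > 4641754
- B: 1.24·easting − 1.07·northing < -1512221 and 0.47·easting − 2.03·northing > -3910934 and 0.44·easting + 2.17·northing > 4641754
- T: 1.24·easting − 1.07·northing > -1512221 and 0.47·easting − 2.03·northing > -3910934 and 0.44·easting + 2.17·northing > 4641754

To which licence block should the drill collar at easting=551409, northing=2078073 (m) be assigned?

1.24·551409 − 1.07·2078073 = -1539790.950, which is < -1512221
0.47·551409 − 2.03·2078073 = -3959325.960, which is < -3910934
0.44·551409 + 2.17·2078073 = 4752038.370, which is > 4641754
This sign pattern matches Y.

Y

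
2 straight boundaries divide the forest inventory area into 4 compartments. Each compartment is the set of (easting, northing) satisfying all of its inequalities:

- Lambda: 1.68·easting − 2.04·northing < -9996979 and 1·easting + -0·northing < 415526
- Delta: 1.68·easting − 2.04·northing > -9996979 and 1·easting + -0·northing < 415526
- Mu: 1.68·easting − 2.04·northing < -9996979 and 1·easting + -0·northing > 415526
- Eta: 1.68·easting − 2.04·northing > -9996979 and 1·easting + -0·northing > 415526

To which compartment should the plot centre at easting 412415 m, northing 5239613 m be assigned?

1.68·412415 − 2.04·5239613 = -9995953.320, which is > -9996979
1·412415 + -0·5239613 = 412415.000, which is < 415526
This sign pattern matches Delta.

Delta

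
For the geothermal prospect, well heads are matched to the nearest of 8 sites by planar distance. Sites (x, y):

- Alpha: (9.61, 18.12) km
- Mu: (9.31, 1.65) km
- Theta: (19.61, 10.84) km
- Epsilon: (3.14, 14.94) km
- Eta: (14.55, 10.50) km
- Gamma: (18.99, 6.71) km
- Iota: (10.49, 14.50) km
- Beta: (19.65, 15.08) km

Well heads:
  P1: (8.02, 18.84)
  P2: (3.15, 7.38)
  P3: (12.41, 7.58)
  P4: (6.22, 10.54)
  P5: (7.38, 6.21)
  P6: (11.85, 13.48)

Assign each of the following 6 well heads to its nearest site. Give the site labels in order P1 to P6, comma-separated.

Alpha, Epsilon, Eta, Epsilon, Mu, Iota

P1 → Alpha (d²=3.05)
P2 → Epsilon (d²=57.15)
P3 → Eta (d²=13.11)
P4 → Epsilon (d²=28.85)
P5 → Mu (d²=24.52)
P6 → Iota (d²=2.89)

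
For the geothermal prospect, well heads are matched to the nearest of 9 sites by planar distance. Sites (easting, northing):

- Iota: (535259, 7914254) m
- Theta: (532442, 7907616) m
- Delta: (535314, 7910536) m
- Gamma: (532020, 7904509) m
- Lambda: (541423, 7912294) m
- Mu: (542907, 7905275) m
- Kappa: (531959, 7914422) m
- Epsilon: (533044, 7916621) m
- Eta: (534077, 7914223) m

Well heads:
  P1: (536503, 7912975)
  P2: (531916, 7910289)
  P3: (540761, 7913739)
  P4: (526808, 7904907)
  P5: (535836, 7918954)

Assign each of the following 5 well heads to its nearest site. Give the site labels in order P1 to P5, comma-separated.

Iota, Theta, Lambda, Gamma, Epsilon

P1 → Iota (d²=3183377.00)
P2 → Theta (d²=7421605.00)
P3 → Lambda (d²=2526269.00)
P4 → Gamma (d²=27323348.00)
P5 → Epsilon (d²=13238153.00)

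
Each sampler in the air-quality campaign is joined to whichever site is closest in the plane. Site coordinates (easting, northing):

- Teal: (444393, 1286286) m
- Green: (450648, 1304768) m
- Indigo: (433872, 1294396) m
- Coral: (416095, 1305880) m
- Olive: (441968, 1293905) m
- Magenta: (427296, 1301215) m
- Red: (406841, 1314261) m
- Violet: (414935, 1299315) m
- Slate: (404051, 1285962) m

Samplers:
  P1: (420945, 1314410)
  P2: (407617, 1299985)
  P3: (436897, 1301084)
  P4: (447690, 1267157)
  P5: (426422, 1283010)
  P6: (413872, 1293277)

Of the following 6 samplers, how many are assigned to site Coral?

1

P1 → Coral
P2 → Violet
P3 → Indigo
P4 → Teal
P5 → Indigo
P6 → Violet
1 of the 6 goes to Coral.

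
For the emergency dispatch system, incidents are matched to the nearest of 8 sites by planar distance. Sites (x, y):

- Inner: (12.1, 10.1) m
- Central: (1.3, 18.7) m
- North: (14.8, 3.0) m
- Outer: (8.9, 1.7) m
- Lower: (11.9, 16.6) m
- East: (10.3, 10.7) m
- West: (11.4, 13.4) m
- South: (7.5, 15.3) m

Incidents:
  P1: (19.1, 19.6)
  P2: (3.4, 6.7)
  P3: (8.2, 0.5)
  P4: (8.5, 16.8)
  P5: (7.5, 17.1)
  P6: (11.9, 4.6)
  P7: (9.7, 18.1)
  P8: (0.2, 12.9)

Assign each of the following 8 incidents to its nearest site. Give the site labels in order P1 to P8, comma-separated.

Lower, Outer, Outer, South, South, North, Lower, Central

P1 → Lower (d²=60.84)
P2 → Outer (d²=55.25)
P3 → Outer (d²=1.93)
P4 → South (d²=3.25)
P5 → South (d²=3.24)
P6 → North (d²=10.97)
P7 → Lower (d²=7.09)
P8 → Central (d²=34.85)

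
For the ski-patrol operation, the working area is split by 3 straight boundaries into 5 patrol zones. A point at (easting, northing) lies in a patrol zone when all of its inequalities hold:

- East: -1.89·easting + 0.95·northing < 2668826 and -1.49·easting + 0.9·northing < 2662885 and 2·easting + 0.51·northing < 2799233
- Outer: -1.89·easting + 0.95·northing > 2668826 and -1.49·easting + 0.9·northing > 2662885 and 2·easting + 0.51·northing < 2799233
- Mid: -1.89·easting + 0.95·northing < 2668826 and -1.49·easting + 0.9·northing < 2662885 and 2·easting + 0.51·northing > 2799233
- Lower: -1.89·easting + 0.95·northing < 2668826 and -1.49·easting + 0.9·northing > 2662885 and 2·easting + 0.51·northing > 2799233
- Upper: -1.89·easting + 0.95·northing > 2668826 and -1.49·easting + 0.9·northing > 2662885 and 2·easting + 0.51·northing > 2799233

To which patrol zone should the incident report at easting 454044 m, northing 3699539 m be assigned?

-1.89·454044 + 0.95·3699539 = 2656418.890, which is < 2668826
-1.49·454044 + 0.9·3699539 = 2653059.540, which is < 2662885
2·454044 + 0.51·3699539 = 2794852.890, which is < 2799233
This sign pattern matches East.

East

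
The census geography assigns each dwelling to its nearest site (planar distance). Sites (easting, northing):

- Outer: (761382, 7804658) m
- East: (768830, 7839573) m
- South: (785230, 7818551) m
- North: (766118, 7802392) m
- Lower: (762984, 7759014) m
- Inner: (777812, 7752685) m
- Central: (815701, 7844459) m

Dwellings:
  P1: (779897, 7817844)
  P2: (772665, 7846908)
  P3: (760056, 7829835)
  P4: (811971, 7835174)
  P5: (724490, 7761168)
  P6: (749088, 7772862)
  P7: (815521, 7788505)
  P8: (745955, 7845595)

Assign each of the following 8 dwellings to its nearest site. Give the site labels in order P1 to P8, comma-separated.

South, East, East, Central, Lower, Lower, South, East

P1 → South (d²=28940738.00)
P2 → East (d²=68509450.00)
P3 → East (d²=171811720.00)
P4 → Central (d²=100124125.00)
P5 → Lower (d²=1486427752.00)
P6 → Lower (d²=384865920.00)
P7 → South (d²=1820306797.00)
P8 → East (d²=559530109.00)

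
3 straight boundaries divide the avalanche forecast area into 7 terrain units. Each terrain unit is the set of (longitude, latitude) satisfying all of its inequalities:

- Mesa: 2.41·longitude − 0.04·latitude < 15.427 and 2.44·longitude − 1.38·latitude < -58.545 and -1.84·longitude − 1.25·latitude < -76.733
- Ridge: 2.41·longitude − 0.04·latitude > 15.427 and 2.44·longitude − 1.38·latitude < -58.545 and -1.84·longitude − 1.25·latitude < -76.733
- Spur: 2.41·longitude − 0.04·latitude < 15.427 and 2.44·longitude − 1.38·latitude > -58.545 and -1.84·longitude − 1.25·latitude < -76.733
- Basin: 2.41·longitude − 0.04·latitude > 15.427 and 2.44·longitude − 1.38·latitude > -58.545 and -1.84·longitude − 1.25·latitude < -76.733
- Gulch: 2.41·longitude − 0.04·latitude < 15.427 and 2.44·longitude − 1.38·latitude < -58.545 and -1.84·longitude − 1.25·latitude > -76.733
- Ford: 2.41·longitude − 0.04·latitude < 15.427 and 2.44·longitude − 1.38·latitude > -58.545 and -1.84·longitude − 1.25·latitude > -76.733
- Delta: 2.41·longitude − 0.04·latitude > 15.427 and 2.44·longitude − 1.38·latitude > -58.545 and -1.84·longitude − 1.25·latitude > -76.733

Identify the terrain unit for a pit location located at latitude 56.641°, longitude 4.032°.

2.41·4.032 − 0.04·56.641 = 7.451, which is < 15.427
2.44·4.032 − 1.38·56.641 = -68.326, which is < -58.545
-1.84·4.032 − 1.25·56.641 = -78.220, which is < -76.733
This sign pattern matches Mesa.

Mesa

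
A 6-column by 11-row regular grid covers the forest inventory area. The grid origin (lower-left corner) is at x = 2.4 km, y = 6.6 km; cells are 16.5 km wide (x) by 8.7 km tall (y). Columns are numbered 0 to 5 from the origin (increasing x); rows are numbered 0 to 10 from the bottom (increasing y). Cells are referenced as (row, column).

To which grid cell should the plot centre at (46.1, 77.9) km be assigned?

Column index: ⌊(46.1 − 2.4) / 16.5⌋ = ⌊2.648⌋ = 2
Row offset from origin: ⌊(77.9 − 6.6) / 8.7⌋ = ⌊8.195⌋ = 8 → row 8

(8, 2)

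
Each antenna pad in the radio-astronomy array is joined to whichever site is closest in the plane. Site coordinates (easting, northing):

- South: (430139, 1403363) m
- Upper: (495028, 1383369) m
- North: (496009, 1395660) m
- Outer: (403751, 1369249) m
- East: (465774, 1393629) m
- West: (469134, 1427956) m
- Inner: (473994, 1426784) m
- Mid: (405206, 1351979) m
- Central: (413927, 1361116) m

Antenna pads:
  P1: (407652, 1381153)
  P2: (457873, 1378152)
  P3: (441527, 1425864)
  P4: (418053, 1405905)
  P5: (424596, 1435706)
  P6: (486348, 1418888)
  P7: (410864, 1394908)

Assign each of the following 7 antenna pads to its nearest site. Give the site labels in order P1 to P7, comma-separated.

P1 → Outer (d²=156923017.00)
P2 → East (d²=301963330.00)
P3 → South (d²=635981545.00)
P4 → South (d²=152533160.00)
P5 → South (d²=1076794498.00)
P6 → Inner (d²=214968132.00)
P7 → South (d²=443012650.00)

Outer, East, South, South, South, Inner, South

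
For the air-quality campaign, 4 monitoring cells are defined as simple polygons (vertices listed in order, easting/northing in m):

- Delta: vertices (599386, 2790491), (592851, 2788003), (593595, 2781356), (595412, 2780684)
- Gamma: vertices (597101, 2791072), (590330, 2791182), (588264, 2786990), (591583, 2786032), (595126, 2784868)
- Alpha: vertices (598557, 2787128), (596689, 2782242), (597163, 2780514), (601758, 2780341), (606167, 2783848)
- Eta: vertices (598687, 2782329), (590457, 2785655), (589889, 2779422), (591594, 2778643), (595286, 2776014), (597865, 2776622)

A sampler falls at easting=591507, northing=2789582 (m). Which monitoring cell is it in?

Cast a ray rightward from (591507, 2789582). For each polygon, the edges (by vertex number in listed order) whose endpoints lie on opposite sides of northing = 2789582, where each meets that height, and whether that is right or left of the point:
Delta: 1–2 at easting≈596998.4 (right), 4–1 at easting≈599017.7 (right) → 2 crossings.
Gamma: 2–3 at easting≈589541.5 (left), 5–1 at easting≈596626.7 (right) → 1 crossing.
Alpha: no edge straddles that height → 0 crossings.
Eta: no edge straddles that height → 0 crossings.
Only Gamma has an odd count, so the point is inside Gamma.

Gamma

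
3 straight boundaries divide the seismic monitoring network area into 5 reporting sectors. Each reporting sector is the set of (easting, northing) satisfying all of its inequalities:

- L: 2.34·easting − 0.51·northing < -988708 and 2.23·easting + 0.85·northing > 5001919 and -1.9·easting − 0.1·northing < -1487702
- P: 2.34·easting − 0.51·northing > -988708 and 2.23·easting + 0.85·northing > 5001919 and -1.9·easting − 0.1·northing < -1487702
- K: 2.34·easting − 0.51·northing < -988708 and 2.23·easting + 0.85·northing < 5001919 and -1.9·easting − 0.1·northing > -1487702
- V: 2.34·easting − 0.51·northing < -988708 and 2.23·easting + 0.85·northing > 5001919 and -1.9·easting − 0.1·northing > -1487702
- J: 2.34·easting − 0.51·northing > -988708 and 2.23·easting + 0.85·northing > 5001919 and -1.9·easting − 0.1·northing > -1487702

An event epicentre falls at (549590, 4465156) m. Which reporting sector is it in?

L

2.34·549590 − 0.51·4465156 = -991188.960, which is < -988708
2.23·549590 + 0.85·4465156 = 5020968.300, which is > 5001919
-1.9·549590 − 0.1·4465156 = -1490736.600, which is < -1487702
This sign pattern matches L.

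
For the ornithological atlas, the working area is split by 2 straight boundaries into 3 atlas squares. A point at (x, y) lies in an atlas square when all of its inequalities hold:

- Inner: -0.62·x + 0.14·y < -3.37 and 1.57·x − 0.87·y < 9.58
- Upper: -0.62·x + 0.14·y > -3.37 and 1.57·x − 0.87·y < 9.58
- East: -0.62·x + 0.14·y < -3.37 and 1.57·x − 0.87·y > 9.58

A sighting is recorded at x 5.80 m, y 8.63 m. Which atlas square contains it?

-0.62·5.80 + 0.14·8.63 = -2.388, which is > -3.37
1.57·5.80 − 0.87·8.63 = 1.598, which is < 9.58
This sign pattern matches Upper.

Upper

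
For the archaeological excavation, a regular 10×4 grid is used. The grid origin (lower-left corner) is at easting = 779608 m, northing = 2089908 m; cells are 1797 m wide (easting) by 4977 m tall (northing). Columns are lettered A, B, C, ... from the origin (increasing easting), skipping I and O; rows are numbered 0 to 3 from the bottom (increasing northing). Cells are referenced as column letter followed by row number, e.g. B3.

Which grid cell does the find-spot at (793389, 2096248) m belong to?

H1

Column index: ⌊(793389 − 779608) / 1797⌋ = ⌊7.669⌋ = 7 → column H
Row offset from origin: ⌊(2096248 − 2089908) / 4977⌋ = ⌊1.274⌋ = 1 → row 1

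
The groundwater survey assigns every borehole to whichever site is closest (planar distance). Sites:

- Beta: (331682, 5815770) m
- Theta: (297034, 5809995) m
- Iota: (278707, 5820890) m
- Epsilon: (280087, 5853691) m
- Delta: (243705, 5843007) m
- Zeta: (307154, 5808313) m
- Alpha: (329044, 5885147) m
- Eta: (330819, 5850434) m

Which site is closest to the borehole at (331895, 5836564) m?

Eta

Squared distances to each site:
Beta: 432435805.000; Theta: 1921201082.000; Iota: 3074637620.000; Epsilon: 2977402993.000; Delta: 7818988349.000; Zeta: 1410236082.000; Alpha: 2368436090.000; Eta: 193534676.000.
Minimum at Eta.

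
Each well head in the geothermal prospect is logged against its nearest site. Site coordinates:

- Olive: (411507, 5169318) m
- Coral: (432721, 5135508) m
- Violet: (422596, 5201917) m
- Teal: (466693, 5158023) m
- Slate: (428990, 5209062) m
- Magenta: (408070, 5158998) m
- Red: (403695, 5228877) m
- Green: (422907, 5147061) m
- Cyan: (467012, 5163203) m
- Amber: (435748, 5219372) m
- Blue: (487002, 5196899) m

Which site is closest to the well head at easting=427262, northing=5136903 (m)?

Coral

Squared distances to each site:
Olive: 1298952250.000; Coral: 31746706.000; Violet: 4248591752.000; Teal: 2000858161.000; Slate: 5209907265.000; Magenta: 856521889.000; Red: 9014620165.000; Green: 122150989.000; Cyan: 2271752500.000; Amber: 6873148157.000; Blue: 7168387616.000.
Minimum at Coral.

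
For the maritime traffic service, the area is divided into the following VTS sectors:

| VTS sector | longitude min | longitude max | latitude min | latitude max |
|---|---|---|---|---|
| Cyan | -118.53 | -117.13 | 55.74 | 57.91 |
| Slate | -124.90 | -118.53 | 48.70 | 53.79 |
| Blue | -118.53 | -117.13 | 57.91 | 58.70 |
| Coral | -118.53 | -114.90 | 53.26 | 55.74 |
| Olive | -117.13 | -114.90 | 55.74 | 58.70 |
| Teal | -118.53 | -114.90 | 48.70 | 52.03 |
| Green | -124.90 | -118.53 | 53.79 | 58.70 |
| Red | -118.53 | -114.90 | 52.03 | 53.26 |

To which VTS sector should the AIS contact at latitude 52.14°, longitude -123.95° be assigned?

The point has longitude = -123.95 and latitude = 52.14.
Only Slate satisfies -124.90 ≤ longitude ≤ -118.53 and 48.70 ≤ latitude ≤ 53.79.

Slate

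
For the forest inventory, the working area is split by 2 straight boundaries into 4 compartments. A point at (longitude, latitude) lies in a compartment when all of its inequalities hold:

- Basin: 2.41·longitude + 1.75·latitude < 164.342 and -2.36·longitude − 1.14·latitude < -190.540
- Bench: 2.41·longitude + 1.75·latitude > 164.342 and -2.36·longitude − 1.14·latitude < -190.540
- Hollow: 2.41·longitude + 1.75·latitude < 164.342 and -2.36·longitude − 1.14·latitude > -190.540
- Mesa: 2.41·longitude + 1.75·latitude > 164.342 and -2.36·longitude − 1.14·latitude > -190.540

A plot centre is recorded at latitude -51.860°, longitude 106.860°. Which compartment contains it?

Bench

2.41·106.860 + 1.75·-51.860 = 166.778, which is > 164.342
-2.36·106.860 − 1.14·-51.860 = -193.069, which is < -190.540
This sign pattern matches Bench.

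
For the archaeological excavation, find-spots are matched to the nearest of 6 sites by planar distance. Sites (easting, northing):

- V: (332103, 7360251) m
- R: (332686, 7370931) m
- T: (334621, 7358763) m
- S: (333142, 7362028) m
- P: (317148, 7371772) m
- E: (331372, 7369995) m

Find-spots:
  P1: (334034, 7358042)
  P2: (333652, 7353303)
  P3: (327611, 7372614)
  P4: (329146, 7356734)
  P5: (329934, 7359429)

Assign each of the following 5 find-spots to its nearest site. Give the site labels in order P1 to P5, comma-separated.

P1 → T (d²=864410.00)
P2 → T (d²=30750561.00)
P3 → E (d²=21004282.00)
P4 → V (d²=21113138.00)
P5 → V (d²=5380245.00)

T, T, E, V, V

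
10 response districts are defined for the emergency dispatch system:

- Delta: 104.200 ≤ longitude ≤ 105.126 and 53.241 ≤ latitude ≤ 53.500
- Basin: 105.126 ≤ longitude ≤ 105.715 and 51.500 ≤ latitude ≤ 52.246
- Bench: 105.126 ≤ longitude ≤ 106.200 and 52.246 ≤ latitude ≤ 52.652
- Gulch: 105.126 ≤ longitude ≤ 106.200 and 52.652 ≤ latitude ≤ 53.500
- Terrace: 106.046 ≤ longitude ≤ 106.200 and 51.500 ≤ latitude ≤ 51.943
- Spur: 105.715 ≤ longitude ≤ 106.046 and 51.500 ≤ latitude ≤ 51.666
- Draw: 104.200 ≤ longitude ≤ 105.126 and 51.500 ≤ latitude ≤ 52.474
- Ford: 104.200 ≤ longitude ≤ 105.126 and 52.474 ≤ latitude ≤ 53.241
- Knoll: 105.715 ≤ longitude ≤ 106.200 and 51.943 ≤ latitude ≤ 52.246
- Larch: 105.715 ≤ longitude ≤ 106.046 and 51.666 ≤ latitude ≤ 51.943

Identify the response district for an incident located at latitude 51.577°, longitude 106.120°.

Terrace

The point has longitude = 106.120 and latitude = 51.577.
Only Terrace satisfies 106.046 ≤ longitude ≤ 106.200 and 51.500 ≤ latitude ≤ 51.943.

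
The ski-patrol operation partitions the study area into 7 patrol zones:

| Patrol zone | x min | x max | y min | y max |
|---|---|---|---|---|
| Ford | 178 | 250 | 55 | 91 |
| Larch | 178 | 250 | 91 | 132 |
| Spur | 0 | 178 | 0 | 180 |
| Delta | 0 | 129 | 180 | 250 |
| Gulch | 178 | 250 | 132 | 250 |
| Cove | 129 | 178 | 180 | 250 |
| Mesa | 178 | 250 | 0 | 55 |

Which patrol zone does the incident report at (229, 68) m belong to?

The point has x = 229 and y = 68.
Only Ford satisfies 178 ≤ x ≤ 250 and 55 ≤ y ≤ 91.

Ford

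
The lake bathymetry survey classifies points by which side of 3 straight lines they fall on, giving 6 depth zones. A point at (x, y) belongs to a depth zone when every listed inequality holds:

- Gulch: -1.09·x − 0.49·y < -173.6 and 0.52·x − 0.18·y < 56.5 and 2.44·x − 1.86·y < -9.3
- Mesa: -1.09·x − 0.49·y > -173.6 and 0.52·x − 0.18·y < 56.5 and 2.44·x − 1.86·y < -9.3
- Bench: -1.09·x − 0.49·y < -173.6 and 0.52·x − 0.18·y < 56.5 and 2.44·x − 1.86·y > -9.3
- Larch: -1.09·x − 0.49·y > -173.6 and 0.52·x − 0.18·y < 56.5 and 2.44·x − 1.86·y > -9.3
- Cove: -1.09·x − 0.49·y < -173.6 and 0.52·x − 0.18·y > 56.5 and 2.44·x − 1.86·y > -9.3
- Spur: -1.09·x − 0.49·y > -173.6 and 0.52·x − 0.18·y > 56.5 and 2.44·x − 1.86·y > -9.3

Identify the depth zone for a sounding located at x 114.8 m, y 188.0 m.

-1.09·114.8 − 0.49·188.0 = -217.252, which is < -173.6
0.52·114.8 − 0.18·188.0 = 25.856, which is < 56.5
2.44·114.8 − 1.86·188.0 = -69.568, which is < -9.3
This sign pattern matches Gulch.

Gulch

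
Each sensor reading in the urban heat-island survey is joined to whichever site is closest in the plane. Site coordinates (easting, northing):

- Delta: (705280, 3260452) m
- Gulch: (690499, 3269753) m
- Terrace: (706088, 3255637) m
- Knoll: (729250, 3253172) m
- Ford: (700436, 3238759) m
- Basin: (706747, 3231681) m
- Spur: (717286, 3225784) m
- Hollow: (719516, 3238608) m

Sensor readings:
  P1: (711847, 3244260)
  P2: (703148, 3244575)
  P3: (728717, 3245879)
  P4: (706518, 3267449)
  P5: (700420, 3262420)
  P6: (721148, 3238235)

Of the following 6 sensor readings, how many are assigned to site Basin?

0

P1 → Hollow
P2 → Ford
P3 → Knoll
P4 → Delta
P5 → Delta
P6 → Hollow
0 of the 6 go to Basin.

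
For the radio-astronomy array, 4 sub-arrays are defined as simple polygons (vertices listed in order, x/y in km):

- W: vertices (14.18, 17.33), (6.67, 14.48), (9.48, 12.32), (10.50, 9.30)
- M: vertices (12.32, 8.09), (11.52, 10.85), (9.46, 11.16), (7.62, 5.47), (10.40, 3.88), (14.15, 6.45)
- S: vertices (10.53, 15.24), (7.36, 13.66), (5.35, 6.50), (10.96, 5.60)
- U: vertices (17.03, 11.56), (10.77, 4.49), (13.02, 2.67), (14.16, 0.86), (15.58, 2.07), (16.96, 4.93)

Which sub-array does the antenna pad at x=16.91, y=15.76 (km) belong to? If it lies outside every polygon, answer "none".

Cast a ray rightward from (16.91, 15.76). For each polygon, the edges (by vertex number in listed order) whose endpoints lie on opposite sides of y = 15.76, where each meets that height, and whether that is right or left of the point:
W: 1–2 at x≈10.043 (left), 4–1 at x≈13.460 (left) → 0 crossings.
M: no edge straddles that height → 0 crossings.
S: no edge straddles that height → 0 crossings.
U: no edge straddles that height → 0 crossings.
All counts are even, so the point lies outside every listed polygon.

none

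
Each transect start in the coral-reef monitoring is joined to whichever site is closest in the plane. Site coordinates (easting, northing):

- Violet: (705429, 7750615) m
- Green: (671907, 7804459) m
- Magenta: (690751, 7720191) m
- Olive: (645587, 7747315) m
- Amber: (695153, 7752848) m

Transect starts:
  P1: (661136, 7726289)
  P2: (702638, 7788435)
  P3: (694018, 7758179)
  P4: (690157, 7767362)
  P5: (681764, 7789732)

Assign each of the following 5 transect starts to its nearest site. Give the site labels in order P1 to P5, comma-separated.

P1 → Olive (d²=683864077.00)
P2 → Green (d²=1201162937.00)
P3 → Amber (d²=29707786.00)
P4 → Amber (d²=235616212.00)
P5 → Green (d²=314044978.00)

Olive, Green, Amber, Amber, Green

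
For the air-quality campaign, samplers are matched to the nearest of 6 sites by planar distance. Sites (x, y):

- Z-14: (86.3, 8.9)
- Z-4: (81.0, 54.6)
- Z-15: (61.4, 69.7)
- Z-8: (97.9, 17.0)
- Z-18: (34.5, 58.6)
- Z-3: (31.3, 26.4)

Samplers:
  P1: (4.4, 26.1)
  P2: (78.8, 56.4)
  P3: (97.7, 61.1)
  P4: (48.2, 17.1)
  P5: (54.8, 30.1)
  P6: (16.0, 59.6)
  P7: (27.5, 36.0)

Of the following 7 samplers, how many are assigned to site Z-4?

P1 → Z-3
P2 → Z-4
P3 → Z-4
P4 → Z-3
P5 → Z-3
P6 → Z-18
P7 → Z-3
2 of the 7 go to Z-4.

2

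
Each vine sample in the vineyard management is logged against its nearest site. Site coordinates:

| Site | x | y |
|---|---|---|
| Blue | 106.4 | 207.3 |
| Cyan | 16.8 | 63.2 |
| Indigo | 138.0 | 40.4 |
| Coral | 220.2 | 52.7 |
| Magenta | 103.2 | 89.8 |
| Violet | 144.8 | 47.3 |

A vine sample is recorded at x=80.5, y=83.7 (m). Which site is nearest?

Squared distances to each site:
Blue: 15947.770; Cyan: 4477.940; Indigo: 5181.140; Coral: 20477.090; Magenta: 552.500; Violet: 5459.450.
Minimum at Magenta.

Magenta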